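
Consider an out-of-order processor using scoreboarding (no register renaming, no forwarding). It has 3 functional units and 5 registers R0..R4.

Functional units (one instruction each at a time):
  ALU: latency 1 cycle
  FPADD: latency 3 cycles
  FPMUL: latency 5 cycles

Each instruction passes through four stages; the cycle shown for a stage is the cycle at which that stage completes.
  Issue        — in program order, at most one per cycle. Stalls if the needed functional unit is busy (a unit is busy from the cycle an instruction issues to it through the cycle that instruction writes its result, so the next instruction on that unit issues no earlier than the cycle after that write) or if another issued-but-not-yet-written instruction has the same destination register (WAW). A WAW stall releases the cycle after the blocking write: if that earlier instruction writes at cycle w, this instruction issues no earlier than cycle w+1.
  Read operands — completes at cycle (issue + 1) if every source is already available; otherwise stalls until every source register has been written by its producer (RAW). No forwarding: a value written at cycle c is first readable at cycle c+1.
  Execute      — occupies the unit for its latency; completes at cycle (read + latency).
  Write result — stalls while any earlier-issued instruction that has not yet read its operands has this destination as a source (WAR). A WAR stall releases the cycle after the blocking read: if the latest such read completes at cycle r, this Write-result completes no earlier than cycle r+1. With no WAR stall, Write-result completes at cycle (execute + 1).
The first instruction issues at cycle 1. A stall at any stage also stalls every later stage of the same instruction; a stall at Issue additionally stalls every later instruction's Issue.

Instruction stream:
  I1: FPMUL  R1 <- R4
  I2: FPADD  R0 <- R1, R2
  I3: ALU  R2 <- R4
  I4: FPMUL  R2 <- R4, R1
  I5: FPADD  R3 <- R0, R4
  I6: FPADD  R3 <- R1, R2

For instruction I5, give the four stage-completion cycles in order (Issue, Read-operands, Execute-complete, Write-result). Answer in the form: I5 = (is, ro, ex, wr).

I1 -> (1, 2, 7, 8)
I2 -> (2, 9, 12, 13)  // RAW R1: wait I1 write@8
I3 -> (3, 4, 5, 10)  // WAR R2: wait I2 read@9
I4 -> (11, 12, 17, 18)  // WAW R2: wait I3 write@10
I5 -> (14, 15, 18, 19)  // struct: FPADD busy until I2 writes@13
I6 -> (20, 21, 24, 25)  // struct: FPADD busy until I5 writes@19

I5 = (14, 15, 18, 19)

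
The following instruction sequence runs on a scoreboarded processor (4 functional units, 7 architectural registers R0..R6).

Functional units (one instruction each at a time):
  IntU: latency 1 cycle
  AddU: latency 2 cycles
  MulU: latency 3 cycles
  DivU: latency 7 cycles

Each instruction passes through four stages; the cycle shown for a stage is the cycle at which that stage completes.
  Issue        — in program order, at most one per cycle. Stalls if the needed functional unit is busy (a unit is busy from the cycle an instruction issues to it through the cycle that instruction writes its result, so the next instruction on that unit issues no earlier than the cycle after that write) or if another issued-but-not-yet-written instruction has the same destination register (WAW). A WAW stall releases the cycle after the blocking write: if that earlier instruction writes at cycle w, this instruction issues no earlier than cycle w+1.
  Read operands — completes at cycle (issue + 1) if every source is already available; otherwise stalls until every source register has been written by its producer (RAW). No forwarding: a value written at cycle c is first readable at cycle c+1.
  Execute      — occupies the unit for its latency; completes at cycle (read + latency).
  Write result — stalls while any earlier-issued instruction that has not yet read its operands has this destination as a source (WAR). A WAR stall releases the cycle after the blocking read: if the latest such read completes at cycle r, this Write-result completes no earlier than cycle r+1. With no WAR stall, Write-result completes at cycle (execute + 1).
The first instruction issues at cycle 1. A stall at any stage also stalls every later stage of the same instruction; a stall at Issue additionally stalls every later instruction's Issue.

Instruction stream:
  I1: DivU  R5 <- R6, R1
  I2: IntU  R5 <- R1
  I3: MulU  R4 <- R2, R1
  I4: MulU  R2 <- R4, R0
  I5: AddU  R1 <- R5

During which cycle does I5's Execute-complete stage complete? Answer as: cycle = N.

t=1  I1 dispatched to DivU
t=2  I1 operands ready
t=9  I1 complete
t=10  R5←I1
t=11  I2 dispatched to IntU
t=12  I2 operands ready, I3 dispatched to MulU
t=13  I2 complete, I3 operands ready
t=14  R5←I2
t=16  I3 complete
t=17  R4←I3
t=18  I4 dispatched to MulU
t=19  I4 operands ready, I5 dispatched to AddU
t=20  I5 operands ready
t=22  I4 complete, I5 complete
t=23  R2←I4, R1←I5

cycle = 22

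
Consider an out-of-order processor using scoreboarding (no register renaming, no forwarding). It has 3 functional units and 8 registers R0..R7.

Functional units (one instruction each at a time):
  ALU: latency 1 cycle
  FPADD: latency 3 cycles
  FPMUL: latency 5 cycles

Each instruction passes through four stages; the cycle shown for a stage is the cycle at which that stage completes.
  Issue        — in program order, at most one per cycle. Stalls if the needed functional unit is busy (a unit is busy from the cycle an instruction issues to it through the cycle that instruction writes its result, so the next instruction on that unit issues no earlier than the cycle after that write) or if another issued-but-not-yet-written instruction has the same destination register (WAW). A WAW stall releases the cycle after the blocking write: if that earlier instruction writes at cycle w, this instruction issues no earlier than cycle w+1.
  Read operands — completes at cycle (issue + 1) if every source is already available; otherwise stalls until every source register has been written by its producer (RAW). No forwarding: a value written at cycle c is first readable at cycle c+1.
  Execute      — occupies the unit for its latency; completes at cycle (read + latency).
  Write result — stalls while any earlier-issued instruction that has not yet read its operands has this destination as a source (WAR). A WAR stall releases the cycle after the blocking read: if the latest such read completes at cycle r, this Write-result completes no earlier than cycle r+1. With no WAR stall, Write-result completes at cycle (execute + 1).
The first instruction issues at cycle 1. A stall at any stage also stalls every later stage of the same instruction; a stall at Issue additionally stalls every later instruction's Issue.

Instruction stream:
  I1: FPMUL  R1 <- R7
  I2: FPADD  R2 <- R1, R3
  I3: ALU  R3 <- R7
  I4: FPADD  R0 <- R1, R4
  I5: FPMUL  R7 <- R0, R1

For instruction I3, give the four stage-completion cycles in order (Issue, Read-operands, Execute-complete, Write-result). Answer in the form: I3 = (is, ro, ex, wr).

I3 = (3, 4, 5, 10)

c1: I1 dispatched to FPMUL
c2: I1 operands ready | I2 dispatched to FPADD
c3: I3 dispatched to ALU
c4: I3 operands ready
c5: I3 complete
c7: I1 complete
c8: R1←I1
c9: I2 operands ready
c10: R3←I3
c12: I2 complete
c13: R2←I2
c14: I4 dispatched to FPADD
c15: I4 operands ready | I5 dispatched to FPMUL
c18: I4 complete
c19: R0←I4
c20: I5 operands ready
c25: I5 complete
c26: R7←I5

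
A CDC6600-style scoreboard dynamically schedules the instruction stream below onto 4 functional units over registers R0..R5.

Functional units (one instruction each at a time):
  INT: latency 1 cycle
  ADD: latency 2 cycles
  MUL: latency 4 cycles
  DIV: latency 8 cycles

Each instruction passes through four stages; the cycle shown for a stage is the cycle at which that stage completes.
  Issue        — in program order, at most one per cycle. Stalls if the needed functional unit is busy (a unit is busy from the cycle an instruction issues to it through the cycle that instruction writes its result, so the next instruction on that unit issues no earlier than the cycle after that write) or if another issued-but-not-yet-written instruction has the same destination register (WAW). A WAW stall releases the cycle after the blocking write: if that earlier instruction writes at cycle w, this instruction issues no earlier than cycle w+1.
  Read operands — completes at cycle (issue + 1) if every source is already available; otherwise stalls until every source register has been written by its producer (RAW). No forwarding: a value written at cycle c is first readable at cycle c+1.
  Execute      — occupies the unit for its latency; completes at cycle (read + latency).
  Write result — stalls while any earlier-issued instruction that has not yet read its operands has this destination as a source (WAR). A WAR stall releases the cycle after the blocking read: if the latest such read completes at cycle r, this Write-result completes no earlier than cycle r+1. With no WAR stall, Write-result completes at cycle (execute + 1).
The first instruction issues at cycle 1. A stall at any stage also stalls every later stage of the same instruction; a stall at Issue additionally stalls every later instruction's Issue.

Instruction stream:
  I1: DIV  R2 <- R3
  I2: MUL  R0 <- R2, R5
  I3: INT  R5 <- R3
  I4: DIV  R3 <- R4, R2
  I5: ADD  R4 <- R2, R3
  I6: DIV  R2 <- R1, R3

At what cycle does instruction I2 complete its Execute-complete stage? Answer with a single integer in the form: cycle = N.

[I1] 1/2/10/11
[I2] 2/12/16/17  (RAW R2: wait I1 write@11)
[I3] 3/4/5/13  (WAR R5: wait I2 read@12)
[I4] 12/13/21/22  (struct: DIV busy until I1 writes@11)
[I5] 13/23/25/26  (RAW R3: wait I4 write@22)
[I6] 23/24/32/33  (struct: DIV busy until I4 writes@22)

cycle = 16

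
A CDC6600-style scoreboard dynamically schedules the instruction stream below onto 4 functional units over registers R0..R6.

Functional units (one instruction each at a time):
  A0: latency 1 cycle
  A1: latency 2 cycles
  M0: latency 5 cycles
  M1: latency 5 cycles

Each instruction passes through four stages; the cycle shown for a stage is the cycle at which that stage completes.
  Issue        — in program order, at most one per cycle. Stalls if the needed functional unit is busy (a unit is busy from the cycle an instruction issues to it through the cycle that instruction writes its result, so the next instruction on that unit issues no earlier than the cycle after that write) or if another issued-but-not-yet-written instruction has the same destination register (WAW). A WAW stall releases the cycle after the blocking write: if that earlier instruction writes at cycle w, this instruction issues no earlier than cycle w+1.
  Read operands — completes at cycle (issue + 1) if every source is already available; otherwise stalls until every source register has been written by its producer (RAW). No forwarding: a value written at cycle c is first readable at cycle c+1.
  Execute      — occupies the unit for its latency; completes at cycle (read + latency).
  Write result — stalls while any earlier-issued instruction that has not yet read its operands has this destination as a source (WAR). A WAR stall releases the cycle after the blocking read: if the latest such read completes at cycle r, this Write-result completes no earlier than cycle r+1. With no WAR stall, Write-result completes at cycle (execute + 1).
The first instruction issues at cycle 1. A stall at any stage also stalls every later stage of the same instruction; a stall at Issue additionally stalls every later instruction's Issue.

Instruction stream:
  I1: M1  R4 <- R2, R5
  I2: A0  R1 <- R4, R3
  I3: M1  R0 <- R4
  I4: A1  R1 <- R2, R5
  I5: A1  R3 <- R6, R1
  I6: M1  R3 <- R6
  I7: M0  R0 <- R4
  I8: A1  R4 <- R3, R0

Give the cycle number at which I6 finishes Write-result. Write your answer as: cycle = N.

cycle 1: I1 dispatched to M1
cycle 2: I1 operands ready | I2 dispatched to A0
cycle 7: I1 complete
cycle 8: R4←I1
cycle 9: I2 operands ready | I3 dispatched to M1
cycle 10: I2 complete | I3 operands ready
cycle 11: R1←I2
cycle 12: I4 dispatched to A1
cycle 13: I4 operands ready
cycle 15: I3 complete | I4 complete
cycle 16: R0←I3 | R1←I4
cycle 17: I5 dispatched to A1
cycle 18: I5 operands ready
cycle 20: I5 complete
cycle 21: R3←I5
cycle 22: I6 dispatched to M1
cycle 23: I6 operands ready | I7 dispatched to M0
cycle 24: I7 operands ready | I8 dispatched to A1
cycle 28: I6 complete
cycle 29: R3←I6 | I7 complete
cycle 30: R0←I7
cycle 31: I8 operands ready
cycle 33: I8 complete
cycle 34: R4←I8

cycle = 29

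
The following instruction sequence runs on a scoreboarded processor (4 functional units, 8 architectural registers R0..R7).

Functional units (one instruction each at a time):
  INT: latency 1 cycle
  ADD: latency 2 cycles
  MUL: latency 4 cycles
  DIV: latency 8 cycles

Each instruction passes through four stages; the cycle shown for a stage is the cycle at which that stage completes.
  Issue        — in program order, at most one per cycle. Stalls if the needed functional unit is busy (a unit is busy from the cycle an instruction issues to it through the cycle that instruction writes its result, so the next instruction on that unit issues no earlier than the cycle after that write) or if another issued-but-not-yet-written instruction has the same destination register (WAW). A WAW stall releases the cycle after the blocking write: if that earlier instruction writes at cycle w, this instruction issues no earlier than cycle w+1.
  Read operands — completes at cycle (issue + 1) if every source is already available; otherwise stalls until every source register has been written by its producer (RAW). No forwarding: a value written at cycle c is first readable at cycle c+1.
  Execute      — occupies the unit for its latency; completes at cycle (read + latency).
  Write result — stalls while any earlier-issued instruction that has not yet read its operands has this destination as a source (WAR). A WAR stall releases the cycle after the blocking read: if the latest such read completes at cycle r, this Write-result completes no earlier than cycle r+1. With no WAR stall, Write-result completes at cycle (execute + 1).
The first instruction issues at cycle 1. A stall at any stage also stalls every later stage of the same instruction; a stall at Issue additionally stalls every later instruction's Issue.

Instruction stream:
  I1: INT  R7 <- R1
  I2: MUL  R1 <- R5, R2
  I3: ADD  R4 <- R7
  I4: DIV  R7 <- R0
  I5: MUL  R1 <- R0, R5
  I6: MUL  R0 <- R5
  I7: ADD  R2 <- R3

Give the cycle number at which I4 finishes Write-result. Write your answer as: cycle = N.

t=1  I1 dispatched to INT
t=2  I1 operands ready | I2 dispatched to MUL
t=3  I1 complete | I2 operands ready | I3 dispatched to ADD
t=4  R7←I1
t=5  I3 operands ready | I4 dispatched to DIV
t=6  I4 operands ready
t=7  I2 complete | I3 complete
t=8  R1←I2 | R4←I3
t=9  I5 dispatched to MUL
t=10  I5 operands ready
t=14  I4 complete | I5 complete
t=15  R7←I4 | R1←I5
t=16  I6 dispatched to MUL
t=17  I6 operands ready | I7 dispatched to ADD
t=18  I7 operands ready
t=20  I7 complete
t=21  I6 complete | R2←I7
t=22  R0←I6

cycle = 15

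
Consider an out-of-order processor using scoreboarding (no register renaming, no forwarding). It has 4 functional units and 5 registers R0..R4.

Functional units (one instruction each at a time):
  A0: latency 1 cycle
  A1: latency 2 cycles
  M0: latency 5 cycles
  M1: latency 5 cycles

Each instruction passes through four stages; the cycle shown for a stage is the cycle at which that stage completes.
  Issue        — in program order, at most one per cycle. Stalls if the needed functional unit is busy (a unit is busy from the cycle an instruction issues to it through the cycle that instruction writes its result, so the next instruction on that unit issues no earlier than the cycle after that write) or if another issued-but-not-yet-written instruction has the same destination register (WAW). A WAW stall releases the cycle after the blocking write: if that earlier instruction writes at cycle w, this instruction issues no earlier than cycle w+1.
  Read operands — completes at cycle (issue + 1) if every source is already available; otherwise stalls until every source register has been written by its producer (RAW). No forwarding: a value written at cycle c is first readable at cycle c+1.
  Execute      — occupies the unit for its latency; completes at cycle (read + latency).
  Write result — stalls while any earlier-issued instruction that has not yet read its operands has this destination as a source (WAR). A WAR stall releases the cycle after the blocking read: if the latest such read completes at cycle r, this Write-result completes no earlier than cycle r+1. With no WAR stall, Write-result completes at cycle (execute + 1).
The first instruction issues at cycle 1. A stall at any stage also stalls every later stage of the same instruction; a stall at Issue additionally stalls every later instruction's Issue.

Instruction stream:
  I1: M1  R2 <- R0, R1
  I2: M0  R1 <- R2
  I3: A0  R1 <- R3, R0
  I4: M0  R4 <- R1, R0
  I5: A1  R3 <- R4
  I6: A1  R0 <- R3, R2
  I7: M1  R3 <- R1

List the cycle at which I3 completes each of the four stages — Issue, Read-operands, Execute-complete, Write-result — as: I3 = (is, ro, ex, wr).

I3 = (16, 17, 18, 19)

I1  is:1  ro:2  ex:7  wr:8
I2  is:2  ro:9  ex:14  wr:15  — RAW R2: wait I1 write@8
I3  is:16  ro:17  ex:18  wr:19  — WAW R1: wait I2 write@15
I4  is:17  ro:20  ex:25  wr:26  — RAW R1: wait I3 write@19
I5  is:18  ro:27  ex:29  wr:30  — RAW R4: wait I4 write@26
I6  is:31  ro:32  ex:34  wr:35  — struct: A1 busy until I5 writes@30
I7  is:32  ro:33  ex:38  wr:39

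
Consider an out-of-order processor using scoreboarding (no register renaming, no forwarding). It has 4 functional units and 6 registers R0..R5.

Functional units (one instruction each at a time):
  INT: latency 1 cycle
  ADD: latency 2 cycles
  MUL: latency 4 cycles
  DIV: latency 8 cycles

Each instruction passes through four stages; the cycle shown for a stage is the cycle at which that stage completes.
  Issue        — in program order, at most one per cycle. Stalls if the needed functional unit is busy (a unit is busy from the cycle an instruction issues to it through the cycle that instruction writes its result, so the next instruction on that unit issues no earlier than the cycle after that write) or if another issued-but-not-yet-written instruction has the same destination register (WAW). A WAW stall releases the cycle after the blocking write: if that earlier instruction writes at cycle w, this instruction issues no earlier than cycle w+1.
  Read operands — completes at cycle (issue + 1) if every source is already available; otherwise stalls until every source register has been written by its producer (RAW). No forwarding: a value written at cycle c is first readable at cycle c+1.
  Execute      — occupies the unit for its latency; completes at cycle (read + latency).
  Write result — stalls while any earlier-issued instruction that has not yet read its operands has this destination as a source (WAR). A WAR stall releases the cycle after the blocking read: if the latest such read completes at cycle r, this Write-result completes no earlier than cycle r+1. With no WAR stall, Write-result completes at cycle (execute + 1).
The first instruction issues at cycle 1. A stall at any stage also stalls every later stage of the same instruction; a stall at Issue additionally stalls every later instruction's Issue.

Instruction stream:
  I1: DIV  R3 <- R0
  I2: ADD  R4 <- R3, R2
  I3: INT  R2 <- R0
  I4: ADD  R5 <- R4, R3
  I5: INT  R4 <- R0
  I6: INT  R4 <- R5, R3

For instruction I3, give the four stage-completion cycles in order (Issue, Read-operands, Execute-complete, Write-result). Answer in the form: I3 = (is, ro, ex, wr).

I3 = (3, 4, 5, 13)

t=1  I1 issues→DIV
t=2  I1 reads; I2 issues→ADD
t=3  I3 issues→INT
t=4  I3 reads
t=5  I3 exec-done
t=10  I1 exec-done
t=11  I1 writes R3
t=12  I2 reads
t=13  I3 writes R2
t=14  I2 exec-done
t=15  I2 writes R4
t=16  I4 issues→ADD
t=17  I4 reads; I5 issues→INT
t=18  I5 reads
t=19  I4 exec-done; I5 exec-done
t=20  I4 writes R5; I5 writes R4
t=21  I6 issues→INT
t=22  I6 reads
t=23  I6 exec-done
t=24  I6 writes R4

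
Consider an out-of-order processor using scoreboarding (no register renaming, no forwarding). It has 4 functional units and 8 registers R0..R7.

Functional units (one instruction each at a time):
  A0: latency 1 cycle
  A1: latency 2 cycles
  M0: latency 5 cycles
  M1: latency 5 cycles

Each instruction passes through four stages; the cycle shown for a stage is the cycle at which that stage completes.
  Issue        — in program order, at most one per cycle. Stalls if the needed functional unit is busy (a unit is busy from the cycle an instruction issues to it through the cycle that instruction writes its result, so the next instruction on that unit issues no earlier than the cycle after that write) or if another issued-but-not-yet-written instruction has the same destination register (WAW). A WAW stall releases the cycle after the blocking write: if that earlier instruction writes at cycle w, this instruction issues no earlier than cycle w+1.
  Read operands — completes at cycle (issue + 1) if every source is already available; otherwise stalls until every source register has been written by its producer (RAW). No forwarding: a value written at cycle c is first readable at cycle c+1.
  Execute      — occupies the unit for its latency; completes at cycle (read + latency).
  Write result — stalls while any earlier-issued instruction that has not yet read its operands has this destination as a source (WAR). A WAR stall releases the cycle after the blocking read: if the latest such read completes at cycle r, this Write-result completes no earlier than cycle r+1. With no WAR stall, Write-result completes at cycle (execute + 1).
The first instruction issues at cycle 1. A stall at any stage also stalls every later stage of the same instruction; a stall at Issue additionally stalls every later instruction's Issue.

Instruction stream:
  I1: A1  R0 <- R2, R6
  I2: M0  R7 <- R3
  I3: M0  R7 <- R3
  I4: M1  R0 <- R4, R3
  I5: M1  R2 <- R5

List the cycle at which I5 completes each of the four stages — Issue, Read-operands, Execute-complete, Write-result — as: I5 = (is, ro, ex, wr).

I5 = (19, 20, 25, 26)

cycle 1: I1 dispatched to A1
cycle 2: I1 operands ready, I2 dispatched to M0
cycle 3: I2 operands ready
cycle 4: I1 complete
cycle 5: R0←I1
cycle 8: I2 complete
cycle 9: R7←I2
cycle 10: I3 dispatched to M0
cycle 11: I3 operands ready, I4 dispatched to M1
cycle 12: I4 operands ready
cycle 16: I3 complete
cycle 17: R7←I3, I4 complete
cycle 18: R0←I4
cycle 19: I5 dispatched to M1
cycle 20: I5 operands ready
cycle 25: I5 complete
cycle 26: R2←I5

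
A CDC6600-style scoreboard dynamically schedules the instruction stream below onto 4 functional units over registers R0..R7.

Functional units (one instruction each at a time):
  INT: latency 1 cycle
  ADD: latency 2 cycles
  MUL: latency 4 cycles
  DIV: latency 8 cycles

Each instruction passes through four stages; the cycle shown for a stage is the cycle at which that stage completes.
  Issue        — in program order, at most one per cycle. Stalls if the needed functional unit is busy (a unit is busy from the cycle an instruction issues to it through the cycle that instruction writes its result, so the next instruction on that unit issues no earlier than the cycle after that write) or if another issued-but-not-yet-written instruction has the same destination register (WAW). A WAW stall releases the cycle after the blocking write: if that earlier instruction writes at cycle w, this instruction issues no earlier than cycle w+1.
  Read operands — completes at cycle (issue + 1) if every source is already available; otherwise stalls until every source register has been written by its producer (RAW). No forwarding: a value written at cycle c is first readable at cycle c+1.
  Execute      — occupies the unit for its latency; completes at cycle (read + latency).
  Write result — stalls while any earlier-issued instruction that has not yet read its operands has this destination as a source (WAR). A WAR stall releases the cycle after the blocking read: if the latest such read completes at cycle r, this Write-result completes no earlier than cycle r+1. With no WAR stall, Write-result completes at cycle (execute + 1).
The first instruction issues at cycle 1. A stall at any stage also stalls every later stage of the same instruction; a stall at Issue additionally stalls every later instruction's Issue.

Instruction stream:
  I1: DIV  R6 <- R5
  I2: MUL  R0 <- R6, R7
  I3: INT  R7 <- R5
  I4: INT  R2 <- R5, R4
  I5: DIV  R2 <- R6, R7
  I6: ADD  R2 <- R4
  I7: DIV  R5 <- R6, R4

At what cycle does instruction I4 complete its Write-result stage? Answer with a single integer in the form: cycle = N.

cycle = 17

t=1  I1 issues→DIV
t=2  I1 reads · I2 issues→MUL
t=3  I3 issues→INT
t=4  I3 reads
t=5  I3 exec-done
t=10  I1 exec-done
t=11  I1 writes R6
t=12  I2 reads
t=13  I3 writes R7
t=14  I4 issues→INT
t=15  I4 reads
t=16  I2 exec-done · I4 exec-done
t=17  I2 writes R0 · I4 writes R2
t=18  I5 issues→DIV
t=19  I5 reads
t=27  I5 exec-done
t=28  I5 writes R2
t=29  I6 issues→ADD
t=30  I6 reads · I7 issues→DIV
t=31  I7 reads
t=32  I6 exec-done
t=33  I6 writes R2
t=39  I7 exec-done
t=40  I7 writes R5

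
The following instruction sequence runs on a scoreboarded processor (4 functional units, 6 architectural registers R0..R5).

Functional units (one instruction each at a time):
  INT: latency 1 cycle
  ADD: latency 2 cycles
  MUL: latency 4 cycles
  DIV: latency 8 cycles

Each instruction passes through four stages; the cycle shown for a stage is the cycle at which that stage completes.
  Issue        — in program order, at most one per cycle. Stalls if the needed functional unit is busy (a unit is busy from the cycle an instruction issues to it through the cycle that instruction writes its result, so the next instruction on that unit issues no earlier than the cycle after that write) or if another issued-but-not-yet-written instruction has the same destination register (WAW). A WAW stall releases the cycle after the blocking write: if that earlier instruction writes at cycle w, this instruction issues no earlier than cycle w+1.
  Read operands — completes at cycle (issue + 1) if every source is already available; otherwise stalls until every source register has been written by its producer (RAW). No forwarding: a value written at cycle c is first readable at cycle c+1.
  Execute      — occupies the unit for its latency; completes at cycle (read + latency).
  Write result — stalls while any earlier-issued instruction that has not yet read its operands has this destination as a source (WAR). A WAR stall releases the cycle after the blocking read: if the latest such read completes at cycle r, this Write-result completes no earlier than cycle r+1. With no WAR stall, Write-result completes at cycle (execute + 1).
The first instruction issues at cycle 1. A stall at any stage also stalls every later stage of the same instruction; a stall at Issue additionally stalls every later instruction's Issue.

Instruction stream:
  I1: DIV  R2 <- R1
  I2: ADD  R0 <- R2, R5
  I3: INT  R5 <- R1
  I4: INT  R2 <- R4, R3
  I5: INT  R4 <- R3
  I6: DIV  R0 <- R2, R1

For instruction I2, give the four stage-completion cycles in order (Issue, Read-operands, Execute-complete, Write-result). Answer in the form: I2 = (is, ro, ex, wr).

I2 = (2, 12, 14, 15)

[1] I1→DIV
[2] I1 RO, I2→ADD
[3] I3→INT
[4] I3 RO
[5] I3 EX
[10] I1 EX
[11] I1 WR R2
[12] I2 RO
[13] I3 WR R5
[14] I2 EX, I4→INT
[15] I2 WR R0, I4 RO
[16] I4 EX
[17] I4 WR R2
[18] I5→INT
[19] I5 RO, I6→DIV
[20] I5 EX, I6 RO
[21] I5 WR R4
[28] I6 EX
[29] I6 WR R0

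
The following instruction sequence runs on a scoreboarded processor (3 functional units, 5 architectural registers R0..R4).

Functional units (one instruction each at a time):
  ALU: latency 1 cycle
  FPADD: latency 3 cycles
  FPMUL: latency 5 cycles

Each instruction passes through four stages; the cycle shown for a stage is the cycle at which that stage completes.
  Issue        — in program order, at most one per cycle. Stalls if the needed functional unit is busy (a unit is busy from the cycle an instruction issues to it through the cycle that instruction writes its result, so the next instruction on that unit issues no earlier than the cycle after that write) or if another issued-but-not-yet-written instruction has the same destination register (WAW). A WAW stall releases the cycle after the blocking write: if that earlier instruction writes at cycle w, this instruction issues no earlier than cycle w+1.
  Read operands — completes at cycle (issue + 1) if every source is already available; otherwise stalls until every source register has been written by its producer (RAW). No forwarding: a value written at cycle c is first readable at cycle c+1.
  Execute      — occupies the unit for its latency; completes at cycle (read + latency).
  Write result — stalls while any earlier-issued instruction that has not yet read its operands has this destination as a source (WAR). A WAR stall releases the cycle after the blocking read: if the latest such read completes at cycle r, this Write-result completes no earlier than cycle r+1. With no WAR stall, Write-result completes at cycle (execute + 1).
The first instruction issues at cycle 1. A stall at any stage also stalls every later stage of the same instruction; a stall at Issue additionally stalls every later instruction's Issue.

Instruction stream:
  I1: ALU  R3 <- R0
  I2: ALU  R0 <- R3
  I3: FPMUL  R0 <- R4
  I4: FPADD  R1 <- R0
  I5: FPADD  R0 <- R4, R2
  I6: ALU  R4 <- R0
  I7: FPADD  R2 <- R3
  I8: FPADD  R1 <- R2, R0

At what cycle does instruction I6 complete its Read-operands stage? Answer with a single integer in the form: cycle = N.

cycle = 28

t=1  I1 dispatched to ALU
t=2  I1 operands ready
t=3  I1 complete
t=4  R3←I1
t=5  I2 dispatched to ALU
t=6  I2 operands ready
t=7  I2 complete
t=8  R0←I2
t=9  I3 dispatched to FPMUL
t=10  I3 operands ready | I4 dispatched to FPADD
t=15  I3 complete
t=16  R0←I3
t=17  I4 operands ready
t=20  I4 complete
t=21  R1←I4
t=22  I5 dispatched to FPADD
t=23  I5 operands ready | I6 dispatched to ALU
t=26  I5 complete
t=27  R0←I5
t=28  I6 operands ready | I7 dispatched to FPADD
t=29  I6 complete | I7 operands ready
t=30  R4←I6
t=32  I7 complete
t=33  R2←I7
t=34  I8 dispatched to FPADD
t=35  I8 operands ready
t=38  I8 complete
t=39  R1←I8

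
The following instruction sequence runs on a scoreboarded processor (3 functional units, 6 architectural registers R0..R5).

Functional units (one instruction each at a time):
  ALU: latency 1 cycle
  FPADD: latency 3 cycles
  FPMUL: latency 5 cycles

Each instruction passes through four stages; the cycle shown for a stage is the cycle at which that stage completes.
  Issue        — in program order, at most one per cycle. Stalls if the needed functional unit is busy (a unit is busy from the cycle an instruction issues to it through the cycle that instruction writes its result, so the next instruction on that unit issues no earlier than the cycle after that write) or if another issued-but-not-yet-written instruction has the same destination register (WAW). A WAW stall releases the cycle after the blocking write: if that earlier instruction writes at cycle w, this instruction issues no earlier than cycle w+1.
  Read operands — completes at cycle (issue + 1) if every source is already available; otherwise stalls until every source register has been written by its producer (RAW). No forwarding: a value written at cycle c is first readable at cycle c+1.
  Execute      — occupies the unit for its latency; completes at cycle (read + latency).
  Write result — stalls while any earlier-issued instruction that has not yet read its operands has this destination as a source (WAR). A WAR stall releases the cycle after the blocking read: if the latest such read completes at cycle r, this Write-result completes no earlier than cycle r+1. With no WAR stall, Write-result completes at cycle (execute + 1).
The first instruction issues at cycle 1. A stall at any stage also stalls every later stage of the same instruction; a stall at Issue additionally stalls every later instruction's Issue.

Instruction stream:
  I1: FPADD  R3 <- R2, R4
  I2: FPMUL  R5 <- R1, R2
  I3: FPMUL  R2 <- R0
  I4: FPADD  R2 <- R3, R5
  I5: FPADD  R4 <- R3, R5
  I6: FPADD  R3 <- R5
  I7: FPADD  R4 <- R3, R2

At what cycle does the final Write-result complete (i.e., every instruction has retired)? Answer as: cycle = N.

c1: I1→FPADD
c2: I1 RO, I2→FPMUL
c3: I2 RO
c5: I1 EX
c6: I1 WR R3
c8: I2 EX
c9: I2 WR R5
c10: I3→FPMUL
c11: I3 RO
c16: I3 EX
c17: I3 WR R2
c18: I4→FPADD
c19: I4 RO
c22: I4 EX
c23: I4 WR R2
c24: I5→FPADD
c25: I5 RO
c28: I5 EX
c29: I5 WR R4
c30: I6→FPADD
c31: I6 RO
c34: I6 EX
c35: I6 WR R3
c36: I7→FPADD
c37: I7 RO
c40: I7 EX
c41: I7 WR R4

cycle = 41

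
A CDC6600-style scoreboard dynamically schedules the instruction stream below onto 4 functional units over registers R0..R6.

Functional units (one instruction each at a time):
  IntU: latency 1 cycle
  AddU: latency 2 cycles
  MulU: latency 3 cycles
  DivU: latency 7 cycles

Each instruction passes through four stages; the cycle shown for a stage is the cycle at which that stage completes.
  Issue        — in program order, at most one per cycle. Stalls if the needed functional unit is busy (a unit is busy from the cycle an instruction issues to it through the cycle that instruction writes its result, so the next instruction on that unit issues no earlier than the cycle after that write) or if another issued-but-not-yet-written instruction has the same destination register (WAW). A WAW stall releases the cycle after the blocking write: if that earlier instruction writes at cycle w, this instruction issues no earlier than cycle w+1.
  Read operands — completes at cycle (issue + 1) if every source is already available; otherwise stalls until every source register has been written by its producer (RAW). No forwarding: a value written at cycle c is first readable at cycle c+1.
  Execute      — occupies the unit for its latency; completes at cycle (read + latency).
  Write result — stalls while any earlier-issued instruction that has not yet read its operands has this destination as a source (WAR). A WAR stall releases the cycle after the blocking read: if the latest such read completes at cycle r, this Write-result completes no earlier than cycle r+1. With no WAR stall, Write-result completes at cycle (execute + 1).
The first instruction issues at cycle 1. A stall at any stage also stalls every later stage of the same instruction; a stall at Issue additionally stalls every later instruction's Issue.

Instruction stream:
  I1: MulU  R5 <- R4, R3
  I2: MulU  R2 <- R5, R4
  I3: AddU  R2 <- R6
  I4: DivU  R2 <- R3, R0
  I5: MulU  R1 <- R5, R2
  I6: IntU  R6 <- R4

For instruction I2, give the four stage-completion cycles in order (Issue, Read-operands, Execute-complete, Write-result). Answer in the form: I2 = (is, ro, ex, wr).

[1] I1 dispatched to MulU
[2] I1 operands ready
[5] I1 complete
[6] R5←I1
[7] I2 dispatched to MulU
[8] I2 operands ready
[11] I2 complete
[12] R2←I2
[13] I3 dispatched to AddU
[14] I3 operands ready
[16] I3 complete
[17] R2←I3
[18] I4 dispatched to DivU
[19] I4 operands ready, I5 dispatched to MulU
[20] I6 dispatched to IntU
[21] I6 operands ready
[22] I6 complete
[23] R6←I6
[26] I4 complete
[27] R2←I4
[28] I5 operands ready
[31] I5 complete
[32] R1←I5

I2 = (7, 8, 11, 12)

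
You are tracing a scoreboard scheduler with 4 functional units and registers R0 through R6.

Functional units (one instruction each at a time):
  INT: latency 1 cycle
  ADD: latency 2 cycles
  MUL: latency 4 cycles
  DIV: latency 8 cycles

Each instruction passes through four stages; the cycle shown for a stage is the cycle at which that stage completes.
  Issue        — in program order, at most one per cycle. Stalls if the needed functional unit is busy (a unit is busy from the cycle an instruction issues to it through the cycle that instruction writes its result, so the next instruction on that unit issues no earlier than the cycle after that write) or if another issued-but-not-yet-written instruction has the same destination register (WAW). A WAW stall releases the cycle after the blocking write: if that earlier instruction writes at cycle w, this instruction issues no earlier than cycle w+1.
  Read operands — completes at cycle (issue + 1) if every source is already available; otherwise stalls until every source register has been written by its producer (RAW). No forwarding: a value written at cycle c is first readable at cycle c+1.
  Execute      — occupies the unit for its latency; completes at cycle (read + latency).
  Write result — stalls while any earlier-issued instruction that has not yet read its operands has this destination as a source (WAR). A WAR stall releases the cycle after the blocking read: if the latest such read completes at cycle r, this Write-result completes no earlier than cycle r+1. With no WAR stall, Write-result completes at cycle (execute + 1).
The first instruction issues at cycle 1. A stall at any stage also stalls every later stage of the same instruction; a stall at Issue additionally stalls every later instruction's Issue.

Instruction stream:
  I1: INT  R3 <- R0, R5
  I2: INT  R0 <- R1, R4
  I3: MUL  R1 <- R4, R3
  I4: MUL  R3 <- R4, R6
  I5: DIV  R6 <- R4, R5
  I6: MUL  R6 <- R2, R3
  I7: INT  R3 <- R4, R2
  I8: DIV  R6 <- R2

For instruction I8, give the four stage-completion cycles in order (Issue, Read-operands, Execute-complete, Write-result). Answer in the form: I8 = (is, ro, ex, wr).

I8 = (32, 33, 41, 42)

I1: IS=1 RO=2 EX=3 WR=4
I2: IS=5 RO=6 EX=7 WR=8  [struct: INT busy until I1 writes@4]
I3: IS=6 RO=7 EX=11 WR=12
I4: IS=13 RO=14 EX=18 WR=19  [struct: MUL busy until I3 writes@12]
I5: IS=14 RO=15 EX=23 WR=24
I6: IS=25 RO=26 EX=30 WR=31  [WAW R6: wait I5 write@24]
I7: IS=26 RO=27 EX=28 WR=29
I8: IS=32 RO=33 EX=41 WR=42  [WAW R6: wait I6 write@31]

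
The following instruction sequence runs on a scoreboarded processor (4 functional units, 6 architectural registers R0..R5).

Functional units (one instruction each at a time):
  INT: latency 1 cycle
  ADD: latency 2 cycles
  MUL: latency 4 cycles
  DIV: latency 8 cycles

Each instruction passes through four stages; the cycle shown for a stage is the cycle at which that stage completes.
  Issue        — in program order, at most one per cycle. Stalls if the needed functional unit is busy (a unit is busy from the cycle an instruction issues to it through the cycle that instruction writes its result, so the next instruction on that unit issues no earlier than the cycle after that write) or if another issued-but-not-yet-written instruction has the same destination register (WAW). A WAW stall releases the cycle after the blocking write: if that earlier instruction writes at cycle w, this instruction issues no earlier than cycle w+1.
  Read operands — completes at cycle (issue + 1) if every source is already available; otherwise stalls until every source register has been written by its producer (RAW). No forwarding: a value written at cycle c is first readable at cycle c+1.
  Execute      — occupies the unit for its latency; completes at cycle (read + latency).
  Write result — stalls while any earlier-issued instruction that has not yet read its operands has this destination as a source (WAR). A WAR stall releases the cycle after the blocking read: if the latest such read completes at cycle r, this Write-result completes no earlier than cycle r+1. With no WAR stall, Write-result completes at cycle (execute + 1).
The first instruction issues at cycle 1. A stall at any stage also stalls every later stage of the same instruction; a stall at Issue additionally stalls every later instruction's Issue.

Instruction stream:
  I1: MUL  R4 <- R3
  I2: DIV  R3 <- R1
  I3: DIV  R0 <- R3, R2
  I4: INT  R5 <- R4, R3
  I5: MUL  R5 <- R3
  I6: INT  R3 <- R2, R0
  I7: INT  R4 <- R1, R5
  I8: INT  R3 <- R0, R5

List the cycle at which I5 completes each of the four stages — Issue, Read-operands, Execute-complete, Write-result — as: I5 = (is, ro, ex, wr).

I5 = (18, 19, 23, 24)

t=1  I1 dispatched to MUL
t=2  I1 operands ready, I2 dispatched to DIV
t=3  I2 operands ready
t=6  I1 complete
t=7  R4←I1
t=11  I2 complete
t=12  R3←I2
t=13  I3 dispatched to DIV
t=14  I3 operands ready, I4 dispatched to INT
t=15  I4 operands ready
t=16  I4 complete
t=17  R5←I4
t=18  I5 dispatched to MUL
t=19  I5 operands ready, I6 dispatched to INT
t=22  I3 complete
t=23  R0←I3, I5 complete
t=24  R5←I5, I6 operands ready
t=25  I6 complete
t=26  R3←I6
t=27  I7 dispatched to INT
t=28  I7 operands ready
t=29  I7 complete
t=30  R4←I7
t=31  I8 dispatched to INT
t=32  I8 operands ready
t=33  I8 complete
t=34  R3←I8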